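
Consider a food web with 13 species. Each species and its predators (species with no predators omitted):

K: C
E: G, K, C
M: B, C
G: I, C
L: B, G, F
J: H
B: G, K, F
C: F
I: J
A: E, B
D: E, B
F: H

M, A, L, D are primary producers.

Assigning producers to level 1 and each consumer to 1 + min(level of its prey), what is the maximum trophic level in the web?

Producers (level 1): M, A, L, D.
Following each consumer down to its lowest-level prey: L → G → I → J (levels 1 through 4).
All prey of J (I 3) are at level 3 or above, so J is at level 1 + 3 = 4.
Every consumer has at least one prey at level 3 or below, so none exceeds level 4.

4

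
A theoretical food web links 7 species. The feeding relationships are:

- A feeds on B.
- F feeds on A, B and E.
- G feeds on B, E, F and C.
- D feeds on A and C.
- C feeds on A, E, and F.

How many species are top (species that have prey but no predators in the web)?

Top species (has prey, but nothing eats it): G, D.
Count: 2.

2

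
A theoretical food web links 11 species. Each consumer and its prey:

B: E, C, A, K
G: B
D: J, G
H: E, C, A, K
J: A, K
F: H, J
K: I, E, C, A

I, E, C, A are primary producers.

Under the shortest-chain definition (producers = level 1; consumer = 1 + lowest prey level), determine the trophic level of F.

E is a producer → level 1.
H eats E → level 2.
F eats H → level 3.
No prey of F is below level 2, so 3 is the minimum.

Trophic level 3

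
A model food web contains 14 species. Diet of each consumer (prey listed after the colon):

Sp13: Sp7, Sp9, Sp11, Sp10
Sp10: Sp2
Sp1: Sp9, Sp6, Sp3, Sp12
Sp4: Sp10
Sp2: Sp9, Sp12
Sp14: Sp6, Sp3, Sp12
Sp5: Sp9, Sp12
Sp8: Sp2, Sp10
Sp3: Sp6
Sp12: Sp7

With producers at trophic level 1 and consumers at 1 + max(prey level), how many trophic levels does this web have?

5

Producers (level 1): Sp7, Sp9, Sp11, Sp6.
Sp7 → Sp12 → Sp2 → Sp10 → Sp13 gives Sp13 level 5.
No species has a prey at level 5, so no species reaches level 6.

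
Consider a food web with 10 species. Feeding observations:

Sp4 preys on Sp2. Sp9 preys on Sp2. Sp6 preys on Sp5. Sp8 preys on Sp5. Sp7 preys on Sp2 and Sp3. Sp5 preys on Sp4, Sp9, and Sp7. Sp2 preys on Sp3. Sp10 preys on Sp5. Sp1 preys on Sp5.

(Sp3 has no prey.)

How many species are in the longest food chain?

5 species

One longest chain: Sp3 → Sp2 → Sp9 → Sp5 → Sp8.
It has 5 species and 4 links.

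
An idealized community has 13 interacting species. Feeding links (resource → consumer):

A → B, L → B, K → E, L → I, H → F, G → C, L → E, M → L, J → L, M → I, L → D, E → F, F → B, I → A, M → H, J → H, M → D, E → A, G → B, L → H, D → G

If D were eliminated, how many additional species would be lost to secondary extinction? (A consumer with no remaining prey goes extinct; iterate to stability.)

Remove D.
Round 1: G (all prey gone) → extinct.
Round 2: C (all prey gone) → extinct.
No further losses. Total secondary extinctions: 2.

2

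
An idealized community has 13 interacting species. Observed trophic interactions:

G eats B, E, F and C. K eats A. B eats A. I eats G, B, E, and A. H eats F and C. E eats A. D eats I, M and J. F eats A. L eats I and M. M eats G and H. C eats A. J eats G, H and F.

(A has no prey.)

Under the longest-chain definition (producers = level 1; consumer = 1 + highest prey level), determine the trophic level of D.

A is a producer → level 1.
B eats A → level 2.
G eats B (level 2); other prey at levels: F 2, C 2, E 2 → level 3.
M eats G (level 3); other prey at levels: H 3 → level 4.
D eats M (level 4); other prey at levels: J 4, I 4 → level 5.

Trophic level 5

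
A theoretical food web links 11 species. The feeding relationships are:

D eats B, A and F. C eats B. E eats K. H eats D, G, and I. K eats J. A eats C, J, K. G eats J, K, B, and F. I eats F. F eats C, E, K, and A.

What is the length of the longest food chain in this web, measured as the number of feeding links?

5 links

One longest chain: J → K → E → F → D → H.
It has 6 species and 5 links.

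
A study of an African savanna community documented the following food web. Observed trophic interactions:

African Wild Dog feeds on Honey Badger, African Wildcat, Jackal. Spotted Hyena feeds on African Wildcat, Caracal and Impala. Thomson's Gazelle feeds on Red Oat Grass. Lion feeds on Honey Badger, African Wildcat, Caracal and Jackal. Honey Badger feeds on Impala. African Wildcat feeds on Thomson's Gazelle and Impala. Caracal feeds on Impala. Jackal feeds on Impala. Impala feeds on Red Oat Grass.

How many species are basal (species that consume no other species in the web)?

1

Basal species (no prey listed): Red Oat Grass.
Count: 1.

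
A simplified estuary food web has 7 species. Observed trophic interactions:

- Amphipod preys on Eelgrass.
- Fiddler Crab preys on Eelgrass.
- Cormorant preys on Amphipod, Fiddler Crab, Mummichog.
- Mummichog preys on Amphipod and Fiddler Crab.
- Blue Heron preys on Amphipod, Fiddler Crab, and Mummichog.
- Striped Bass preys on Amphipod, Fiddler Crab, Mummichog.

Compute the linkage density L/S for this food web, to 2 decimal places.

There are L = 13 links among S = 7 species.
L/S = 13/7 = 1.8571 ≈ 1.86.

L/S = 1.86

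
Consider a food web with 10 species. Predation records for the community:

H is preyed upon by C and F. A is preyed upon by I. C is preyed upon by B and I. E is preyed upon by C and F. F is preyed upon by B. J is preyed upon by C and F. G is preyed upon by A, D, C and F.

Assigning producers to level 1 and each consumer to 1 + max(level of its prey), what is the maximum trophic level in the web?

Producers (level 1): J, E, G, H.
J → C → I gives I level 3.
No species has a prey at level 3, so no species reaches level 4.

3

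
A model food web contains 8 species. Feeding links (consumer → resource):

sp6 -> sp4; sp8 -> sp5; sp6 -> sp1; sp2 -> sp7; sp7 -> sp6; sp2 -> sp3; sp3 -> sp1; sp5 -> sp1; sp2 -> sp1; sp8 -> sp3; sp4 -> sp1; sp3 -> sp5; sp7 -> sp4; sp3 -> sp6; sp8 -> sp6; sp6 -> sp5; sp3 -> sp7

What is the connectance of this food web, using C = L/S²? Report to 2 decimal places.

The web has S = 8 species and L = 17 feeding links.
C = L / S² = 17 / 64 = 0.2656 ≈ 0.27.

C = 0.27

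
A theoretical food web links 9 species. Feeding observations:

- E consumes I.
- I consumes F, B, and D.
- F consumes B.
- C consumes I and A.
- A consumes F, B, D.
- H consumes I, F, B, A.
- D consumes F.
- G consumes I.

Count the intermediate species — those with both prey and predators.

4

Intermediate species (has both prey and predators): F, D, I, A.
Count: 4.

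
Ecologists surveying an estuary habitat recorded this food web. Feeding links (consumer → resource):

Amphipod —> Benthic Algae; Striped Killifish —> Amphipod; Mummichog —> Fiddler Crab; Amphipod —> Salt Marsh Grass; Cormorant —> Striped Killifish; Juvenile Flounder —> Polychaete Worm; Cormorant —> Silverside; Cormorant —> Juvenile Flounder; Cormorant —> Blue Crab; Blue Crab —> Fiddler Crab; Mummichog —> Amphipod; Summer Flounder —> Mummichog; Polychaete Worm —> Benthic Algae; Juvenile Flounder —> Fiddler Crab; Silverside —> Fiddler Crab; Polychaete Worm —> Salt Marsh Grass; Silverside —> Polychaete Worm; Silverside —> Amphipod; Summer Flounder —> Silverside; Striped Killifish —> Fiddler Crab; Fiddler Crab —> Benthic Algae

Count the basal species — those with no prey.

Basal species (no prey listed): Salt Marsh Grass, Benthic Algae.
Count: 2.

2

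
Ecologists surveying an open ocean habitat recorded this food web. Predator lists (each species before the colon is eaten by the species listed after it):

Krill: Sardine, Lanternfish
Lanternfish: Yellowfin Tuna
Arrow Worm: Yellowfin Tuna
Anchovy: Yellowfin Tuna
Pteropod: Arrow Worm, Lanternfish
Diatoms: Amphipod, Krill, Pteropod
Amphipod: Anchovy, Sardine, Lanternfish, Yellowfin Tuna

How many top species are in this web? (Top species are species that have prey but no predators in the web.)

2

Top species (has prey, but nothing eats it): Sardine, Yellowfin Tuna.
Count: 2.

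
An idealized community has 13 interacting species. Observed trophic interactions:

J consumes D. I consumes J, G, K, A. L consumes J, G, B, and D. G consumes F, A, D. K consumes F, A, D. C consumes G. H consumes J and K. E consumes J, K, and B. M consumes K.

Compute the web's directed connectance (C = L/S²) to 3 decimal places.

C = 0.130

The web has S = 13 species and L = 22 feeding links.
C = L / S² = 22 / 169 = 0.1302 ≈ 0.130.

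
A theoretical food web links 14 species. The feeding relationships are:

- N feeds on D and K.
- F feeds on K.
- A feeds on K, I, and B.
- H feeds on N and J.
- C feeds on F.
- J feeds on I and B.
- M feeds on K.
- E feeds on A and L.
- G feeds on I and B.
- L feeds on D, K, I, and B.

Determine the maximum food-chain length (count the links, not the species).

One longest chain: B → A → E.
It has 3 species and 2 links.

2 links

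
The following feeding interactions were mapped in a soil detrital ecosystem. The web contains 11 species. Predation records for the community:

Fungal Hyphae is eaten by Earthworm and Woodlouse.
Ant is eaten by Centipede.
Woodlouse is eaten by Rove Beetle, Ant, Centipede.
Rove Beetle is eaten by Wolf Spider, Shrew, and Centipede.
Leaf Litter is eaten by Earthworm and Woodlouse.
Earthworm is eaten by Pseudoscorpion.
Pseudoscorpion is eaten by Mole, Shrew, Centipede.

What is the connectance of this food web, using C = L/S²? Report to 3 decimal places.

C = 0.124

The web has S = 11 species and L = 15 feeding links.
C = L / S² = 15 / 121 = 0.1240 ≈ 0.124.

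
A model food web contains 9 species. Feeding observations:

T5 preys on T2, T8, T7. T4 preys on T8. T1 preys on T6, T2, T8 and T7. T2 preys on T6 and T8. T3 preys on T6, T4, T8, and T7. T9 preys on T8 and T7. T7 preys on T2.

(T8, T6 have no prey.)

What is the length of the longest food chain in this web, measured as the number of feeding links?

One longest chain: T8 → T2 → T7 → T9.
It has 4 species and 3 links.

3 links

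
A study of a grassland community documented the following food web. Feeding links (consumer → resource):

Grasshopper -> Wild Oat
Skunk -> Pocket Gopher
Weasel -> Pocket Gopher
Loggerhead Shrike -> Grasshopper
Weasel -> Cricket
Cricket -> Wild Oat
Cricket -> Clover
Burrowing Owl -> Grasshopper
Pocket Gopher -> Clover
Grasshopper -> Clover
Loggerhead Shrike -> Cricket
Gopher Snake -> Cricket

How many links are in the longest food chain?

One longest chain: Clover → Cricket → Gopher Snake.
It has 3 species and 2 links.

2 links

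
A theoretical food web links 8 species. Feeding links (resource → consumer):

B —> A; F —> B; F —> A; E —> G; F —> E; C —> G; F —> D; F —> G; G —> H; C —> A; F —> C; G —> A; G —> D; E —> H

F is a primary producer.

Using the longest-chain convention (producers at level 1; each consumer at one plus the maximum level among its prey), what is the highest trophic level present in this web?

4

Producers (level 1): F.
F → E → G → H gives H level 4.
No species has a prey at level 4, so no species reaches level 5.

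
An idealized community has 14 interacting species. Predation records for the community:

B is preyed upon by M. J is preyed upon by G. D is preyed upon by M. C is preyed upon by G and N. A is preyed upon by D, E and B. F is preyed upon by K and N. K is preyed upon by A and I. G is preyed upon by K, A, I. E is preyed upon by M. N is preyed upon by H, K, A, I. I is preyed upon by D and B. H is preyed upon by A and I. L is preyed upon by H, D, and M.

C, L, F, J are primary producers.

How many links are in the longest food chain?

One longest chain: C → N → K → I → D → M.
It has 6 species and 5 links.

5 links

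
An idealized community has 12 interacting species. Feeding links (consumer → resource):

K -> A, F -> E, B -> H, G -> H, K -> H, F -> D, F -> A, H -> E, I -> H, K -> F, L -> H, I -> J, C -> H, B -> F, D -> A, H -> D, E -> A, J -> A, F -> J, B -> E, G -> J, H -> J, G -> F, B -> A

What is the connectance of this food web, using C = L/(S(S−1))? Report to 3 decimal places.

C = 0.182

The web has S = 12 species and L = 24 feeding links.
C = L / (S(S−1)) = 24 / 132 = 0.1818 ≈ 0.182.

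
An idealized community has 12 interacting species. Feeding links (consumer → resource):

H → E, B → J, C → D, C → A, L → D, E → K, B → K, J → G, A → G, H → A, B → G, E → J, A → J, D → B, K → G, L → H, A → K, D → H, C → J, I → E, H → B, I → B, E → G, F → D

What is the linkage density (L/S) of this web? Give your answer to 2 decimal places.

There are L = 24 links among S = 12 species.
L/S = 24/12 = 2.0000 ≈ 2.00.

L/S = 2.00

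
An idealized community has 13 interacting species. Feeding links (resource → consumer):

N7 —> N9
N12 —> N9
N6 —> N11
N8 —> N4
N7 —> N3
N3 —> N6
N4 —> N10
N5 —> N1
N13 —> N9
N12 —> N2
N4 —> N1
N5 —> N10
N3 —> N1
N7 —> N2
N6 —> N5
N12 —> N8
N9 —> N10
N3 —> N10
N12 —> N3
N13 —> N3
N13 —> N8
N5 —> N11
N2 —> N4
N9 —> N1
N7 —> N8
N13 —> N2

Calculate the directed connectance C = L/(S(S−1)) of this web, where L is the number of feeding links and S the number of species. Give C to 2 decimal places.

The web has S = 13 species and L = 26 feeding links.
C = L / (S(S−1)) = 26 / 156 = 0.1667 ≈ 0.17.

C = 0.17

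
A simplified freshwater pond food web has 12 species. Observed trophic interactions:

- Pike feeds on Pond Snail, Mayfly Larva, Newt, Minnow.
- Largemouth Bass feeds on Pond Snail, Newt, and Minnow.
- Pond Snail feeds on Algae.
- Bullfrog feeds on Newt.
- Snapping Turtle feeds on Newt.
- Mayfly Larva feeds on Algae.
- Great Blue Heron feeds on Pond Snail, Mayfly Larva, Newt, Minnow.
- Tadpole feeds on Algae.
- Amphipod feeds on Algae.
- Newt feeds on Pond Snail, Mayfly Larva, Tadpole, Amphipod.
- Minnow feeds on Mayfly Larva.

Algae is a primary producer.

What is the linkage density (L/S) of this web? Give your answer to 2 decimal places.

There are L = 22 links among S = 12 species.
L/S = 22/12 = 1.8333 ≈ 1.83.

L/S = 1.83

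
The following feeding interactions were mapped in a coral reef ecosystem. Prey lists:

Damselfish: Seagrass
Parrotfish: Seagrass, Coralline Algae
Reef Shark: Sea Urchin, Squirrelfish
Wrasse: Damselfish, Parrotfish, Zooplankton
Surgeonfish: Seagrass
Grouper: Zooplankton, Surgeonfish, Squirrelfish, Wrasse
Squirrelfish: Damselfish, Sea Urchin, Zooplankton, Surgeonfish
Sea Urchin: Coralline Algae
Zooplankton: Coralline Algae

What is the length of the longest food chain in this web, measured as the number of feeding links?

One longest chain: Seagrass → Damselfish → Wrasse → Grouper.
It has 4 species and 3 links.

3 links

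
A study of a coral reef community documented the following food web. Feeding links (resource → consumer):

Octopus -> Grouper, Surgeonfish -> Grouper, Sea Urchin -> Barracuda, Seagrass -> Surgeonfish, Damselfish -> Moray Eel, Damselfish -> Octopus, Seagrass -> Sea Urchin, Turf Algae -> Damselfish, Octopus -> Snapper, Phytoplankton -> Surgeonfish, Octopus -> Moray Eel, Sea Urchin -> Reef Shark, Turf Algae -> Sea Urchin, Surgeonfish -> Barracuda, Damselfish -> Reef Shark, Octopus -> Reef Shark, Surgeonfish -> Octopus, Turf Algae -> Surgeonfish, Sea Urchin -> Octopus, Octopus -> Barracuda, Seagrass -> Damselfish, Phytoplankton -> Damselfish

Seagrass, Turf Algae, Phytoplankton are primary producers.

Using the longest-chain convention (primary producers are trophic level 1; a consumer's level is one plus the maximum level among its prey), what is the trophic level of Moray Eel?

Seagrass is a producer → level 1.
Sea Urchin eats Seagrass (level 1); other prey at levels: Turf Algae 1 → level 2.
Octopus eats Sea Urchin (level 2); other prey at levels: Surgeonfish 2, Damselfish 2 → level 3.
Moray Eel eats Octopus (level 3); other prey at levels: Damselfish 2 → level 4.

Trophic level 4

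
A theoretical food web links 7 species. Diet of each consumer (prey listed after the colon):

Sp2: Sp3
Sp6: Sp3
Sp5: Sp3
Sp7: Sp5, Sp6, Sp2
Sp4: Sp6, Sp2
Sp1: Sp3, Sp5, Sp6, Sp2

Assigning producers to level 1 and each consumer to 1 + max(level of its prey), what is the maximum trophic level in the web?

3

Producers (level 1): Sp3.
Sp3 → Sp5 → Sp1 gives Sp1 level 3.
No species has a prey at level 3, so no species reaches level 4.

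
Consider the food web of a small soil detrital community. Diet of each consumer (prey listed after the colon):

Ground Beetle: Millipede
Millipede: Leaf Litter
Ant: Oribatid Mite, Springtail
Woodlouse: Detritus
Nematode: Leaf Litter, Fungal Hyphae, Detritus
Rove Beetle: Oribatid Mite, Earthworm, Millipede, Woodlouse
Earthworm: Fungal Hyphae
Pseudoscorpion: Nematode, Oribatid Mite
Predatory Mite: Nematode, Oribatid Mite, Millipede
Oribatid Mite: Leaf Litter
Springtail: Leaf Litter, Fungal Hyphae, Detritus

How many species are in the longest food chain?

3 species

One longest chain: Detritus → Woodlouse → Rove Beetle.
It has 3 species and 2 links.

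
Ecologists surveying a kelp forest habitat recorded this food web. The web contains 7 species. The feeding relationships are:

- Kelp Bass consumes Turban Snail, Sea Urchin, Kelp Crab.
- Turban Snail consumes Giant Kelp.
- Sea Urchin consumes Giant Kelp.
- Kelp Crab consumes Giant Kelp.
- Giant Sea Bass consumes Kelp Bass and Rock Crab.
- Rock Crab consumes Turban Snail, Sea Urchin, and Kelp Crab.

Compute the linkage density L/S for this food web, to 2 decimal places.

L/S = 1.57

There are L = 11 links among S = 7 species.
L/S = 11/7 = 1.5714 ≈ 1.57.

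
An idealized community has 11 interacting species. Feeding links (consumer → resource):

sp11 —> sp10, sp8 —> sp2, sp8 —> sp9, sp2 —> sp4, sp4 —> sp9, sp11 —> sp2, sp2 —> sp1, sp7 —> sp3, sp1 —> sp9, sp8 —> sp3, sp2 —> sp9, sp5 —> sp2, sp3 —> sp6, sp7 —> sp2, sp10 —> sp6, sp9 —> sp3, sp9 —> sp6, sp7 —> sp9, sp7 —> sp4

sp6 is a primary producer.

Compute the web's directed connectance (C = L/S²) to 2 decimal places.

The web has S = 11 species and L = 19 feeding links.
C = L / S² = 19 / 121 = 0.1570 ≈ 0.16.

C = 0.16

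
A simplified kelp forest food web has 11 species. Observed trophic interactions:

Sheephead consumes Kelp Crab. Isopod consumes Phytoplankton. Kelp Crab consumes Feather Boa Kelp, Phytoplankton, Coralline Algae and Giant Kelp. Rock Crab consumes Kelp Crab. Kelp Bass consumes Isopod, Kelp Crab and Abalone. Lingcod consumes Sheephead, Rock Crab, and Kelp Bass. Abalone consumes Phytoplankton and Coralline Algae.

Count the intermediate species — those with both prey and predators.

6

Intermediate species (has both prey and predators): Kelp Crab, Abalone, Isopod, Rock Crab, Sheephead, Kelp Bass.
Count: 6.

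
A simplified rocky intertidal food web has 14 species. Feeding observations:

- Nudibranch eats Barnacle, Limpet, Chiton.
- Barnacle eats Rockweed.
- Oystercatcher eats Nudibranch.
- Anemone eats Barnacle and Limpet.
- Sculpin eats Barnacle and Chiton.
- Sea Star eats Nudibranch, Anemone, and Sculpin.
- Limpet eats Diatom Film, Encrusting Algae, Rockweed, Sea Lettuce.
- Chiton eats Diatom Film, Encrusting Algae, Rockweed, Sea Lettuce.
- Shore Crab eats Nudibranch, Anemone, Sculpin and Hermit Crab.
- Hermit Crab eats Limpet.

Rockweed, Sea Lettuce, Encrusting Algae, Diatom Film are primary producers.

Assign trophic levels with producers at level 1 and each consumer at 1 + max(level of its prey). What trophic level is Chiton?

Trophic level 2

Rockweed is a producer → level 1.
Chiton eats Rockweed (level 1); other prey at levels: Sea Lettuce 1, Encrusting Algae 1, Diatom Film 1 → level 2.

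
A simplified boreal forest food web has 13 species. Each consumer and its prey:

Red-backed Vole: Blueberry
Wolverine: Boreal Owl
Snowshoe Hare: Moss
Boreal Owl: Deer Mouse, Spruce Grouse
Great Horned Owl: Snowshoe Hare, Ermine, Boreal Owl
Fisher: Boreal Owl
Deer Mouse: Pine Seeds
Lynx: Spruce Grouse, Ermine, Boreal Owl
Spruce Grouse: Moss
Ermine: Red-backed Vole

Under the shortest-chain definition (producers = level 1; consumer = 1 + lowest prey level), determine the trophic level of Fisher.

Trophic level 4

Pine Seeds is a producer → level 1.
Deer Mouse eats Pine Seeds → level 2.
Boreal Owl eats Deer Mouse → level 3.
Fisher eats Boreal Owl → level 4.
No prey of Fisher is below level 3, so 4 is the minimum.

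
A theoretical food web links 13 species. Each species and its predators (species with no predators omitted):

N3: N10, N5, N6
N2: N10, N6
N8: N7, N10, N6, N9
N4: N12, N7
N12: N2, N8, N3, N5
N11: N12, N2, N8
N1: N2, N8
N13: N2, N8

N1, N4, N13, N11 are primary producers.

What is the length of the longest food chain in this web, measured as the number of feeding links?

3 links

One longest chain: N4 → N12 → N8 → N7.
It has 4 species and 3 links.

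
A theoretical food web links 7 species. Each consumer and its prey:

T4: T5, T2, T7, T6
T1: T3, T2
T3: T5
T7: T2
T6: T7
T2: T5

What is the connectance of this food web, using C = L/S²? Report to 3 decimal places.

The web has S = 7 species and L = 10 feeding links.
C = L / S² = 10 / 49 = 0.2041 ≈ 0.204.

C = 0.204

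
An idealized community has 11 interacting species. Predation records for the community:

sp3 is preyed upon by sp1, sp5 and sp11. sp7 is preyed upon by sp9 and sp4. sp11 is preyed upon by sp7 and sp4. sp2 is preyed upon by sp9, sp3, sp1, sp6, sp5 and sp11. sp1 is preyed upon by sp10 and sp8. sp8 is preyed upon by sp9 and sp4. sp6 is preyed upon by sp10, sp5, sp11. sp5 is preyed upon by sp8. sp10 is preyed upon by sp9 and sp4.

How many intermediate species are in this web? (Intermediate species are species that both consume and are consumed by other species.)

Intermediate species (has both prey and predators): sp6, sp3, sp11, sp1, sp5, sp8, sp10, sp7.
Count: 8.

8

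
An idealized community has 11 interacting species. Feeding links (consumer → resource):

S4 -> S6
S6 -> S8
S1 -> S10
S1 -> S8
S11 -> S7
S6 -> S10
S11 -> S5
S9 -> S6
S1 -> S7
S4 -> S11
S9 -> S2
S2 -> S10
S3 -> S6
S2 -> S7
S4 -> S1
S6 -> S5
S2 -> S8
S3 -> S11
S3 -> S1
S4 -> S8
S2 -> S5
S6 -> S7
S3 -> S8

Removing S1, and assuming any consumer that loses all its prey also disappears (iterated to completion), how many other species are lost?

0

Remove S1.
Every predator of it retains at least one other prey: S4 still has S8, S6, S11; S3 still has S8, S6, S11.
No consumer loses all prey, so no secondary extinctions occur.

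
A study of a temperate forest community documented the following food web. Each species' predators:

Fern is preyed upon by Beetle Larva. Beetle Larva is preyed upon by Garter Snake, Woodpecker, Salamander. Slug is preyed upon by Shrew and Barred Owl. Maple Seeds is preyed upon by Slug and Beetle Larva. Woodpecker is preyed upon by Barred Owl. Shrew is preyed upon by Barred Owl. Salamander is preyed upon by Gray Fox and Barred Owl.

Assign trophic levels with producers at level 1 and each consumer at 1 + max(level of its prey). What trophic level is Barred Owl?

Maple Seeds is a producer → level 1.
Slug eats Maple Seeds → level 2.
Shrew eats Slug → level 3.
Barred Owl eats Shrew (level 3); other prey at levels: Slug 2, Woodpecker 3, Salamander 3 → level 4.

Trophic level 4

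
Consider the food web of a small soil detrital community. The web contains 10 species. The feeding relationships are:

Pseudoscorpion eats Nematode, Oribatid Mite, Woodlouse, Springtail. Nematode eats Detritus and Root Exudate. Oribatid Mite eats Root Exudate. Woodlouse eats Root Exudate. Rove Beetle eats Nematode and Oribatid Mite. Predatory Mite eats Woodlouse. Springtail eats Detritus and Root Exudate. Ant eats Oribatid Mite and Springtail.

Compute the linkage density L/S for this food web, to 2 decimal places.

L/S = 1.50

There are L = 15 links among S = 10 species.
L/S = 15/10 = 1.5000 ≈ 1.50.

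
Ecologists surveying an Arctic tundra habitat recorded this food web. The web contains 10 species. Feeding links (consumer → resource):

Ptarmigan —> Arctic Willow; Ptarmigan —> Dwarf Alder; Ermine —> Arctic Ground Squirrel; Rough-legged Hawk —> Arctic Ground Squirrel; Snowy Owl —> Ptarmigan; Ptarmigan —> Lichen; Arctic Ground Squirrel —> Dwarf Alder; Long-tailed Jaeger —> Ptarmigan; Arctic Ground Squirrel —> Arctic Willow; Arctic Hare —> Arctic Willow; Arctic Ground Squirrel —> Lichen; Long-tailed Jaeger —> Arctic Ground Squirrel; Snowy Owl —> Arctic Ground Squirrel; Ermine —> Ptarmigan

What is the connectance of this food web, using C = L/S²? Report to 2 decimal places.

C = 0.14

The web has S = 10 species and L = 14 feeding links.
C = L / S² = 14 / 100 = 0.1400 ≈ 0.14.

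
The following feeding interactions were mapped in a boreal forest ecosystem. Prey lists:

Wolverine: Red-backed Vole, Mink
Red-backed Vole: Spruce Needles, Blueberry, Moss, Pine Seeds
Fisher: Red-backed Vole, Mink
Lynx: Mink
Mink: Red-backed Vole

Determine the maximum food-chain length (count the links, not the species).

3 links

One longest chain: Spruce Needles → Red-backed Vole → Mink → Wolverine.
It has 4 species and 3 links.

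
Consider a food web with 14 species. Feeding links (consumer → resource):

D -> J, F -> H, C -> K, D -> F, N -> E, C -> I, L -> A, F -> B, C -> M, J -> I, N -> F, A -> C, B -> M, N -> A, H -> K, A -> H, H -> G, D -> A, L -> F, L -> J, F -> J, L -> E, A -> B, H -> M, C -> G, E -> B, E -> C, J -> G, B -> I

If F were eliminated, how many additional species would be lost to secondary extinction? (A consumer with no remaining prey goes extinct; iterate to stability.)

Remove F.
Every predator of it retains at least one other prey: N still has E, A; D still has J, A; L still has J, E, A.
No consumer loses all prey, so no secondary extinctions occur.

0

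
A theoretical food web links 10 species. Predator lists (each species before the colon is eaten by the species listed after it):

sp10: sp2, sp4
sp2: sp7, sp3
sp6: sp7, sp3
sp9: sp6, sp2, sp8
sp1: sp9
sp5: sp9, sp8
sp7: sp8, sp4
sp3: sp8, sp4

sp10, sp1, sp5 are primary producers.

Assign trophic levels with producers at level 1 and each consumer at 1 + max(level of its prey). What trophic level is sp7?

Trophic level 4

sp1 is a producer → level 1.
sp9 eats sp1 (level 1); other prey at levels: sp5 1 → level 2.
sp6 eats sp9 → level 3.
sp7 eats sp6 (level 3); other prey at levels: sp2 3 → level 4.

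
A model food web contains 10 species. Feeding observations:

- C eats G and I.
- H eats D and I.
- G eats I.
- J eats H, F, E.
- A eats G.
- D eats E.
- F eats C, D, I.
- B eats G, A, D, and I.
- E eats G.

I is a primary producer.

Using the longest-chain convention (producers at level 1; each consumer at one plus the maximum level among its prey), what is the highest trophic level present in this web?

6

Producers (level 1): I.
I → G → E → D → H → J gives J level 6.
No species has a prey at level 6, so no species reaches level 7.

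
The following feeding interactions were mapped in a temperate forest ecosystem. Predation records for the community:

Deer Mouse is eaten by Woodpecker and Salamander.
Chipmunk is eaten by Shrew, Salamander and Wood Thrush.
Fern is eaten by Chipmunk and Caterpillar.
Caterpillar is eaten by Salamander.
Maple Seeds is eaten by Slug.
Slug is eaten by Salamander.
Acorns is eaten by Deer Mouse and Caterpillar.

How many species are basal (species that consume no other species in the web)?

3

Basal species (no prey listed): Acorns, Fern, Maple Seeds.
Count: 3.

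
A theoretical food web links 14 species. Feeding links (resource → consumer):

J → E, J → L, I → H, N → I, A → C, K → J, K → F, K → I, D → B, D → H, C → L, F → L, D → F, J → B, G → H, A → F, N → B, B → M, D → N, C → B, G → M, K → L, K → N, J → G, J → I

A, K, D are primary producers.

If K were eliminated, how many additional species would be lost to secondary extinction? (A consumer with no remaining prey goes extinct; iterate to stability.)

Remove K.
Round 1: J (all prey gone) → extinct.
Round 2: G (all prey gone), E (all prey gone) → extinct.
No further losses. Total secondary extinctions: 3.

3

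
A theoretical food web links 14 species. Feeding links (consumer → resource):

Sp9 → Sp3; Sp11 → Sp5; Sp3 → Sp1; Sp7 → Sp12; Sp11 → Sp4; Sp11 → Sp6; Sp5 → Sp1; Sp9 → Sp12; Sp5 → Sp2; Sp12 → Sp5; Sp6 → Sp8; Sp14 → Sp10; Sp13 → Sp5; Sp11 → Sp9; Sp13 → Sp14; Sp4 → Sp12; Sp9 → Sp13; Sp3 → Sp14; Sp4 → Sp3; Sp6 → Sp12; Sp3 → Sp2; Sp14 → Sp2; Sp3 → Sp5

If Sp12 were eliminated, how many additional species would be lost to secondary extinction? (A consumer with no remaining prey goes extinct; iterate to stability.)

1

Remove Sp12.
Round 1: Sp7 (all prey gone) → extinct.
No further losses. Total secondary extinctions: 1.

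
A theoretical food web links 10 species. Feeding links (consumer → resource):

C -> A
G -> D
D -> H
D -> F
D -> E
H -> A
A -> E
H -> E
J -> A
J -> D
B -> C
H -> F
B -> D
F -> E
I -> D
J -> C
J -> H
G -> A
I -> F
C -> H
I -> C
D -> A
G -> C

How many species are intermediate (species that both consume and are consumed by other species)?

Intermediate species (has both prey and predators): F, A, H, D, C.
Count: 5.

5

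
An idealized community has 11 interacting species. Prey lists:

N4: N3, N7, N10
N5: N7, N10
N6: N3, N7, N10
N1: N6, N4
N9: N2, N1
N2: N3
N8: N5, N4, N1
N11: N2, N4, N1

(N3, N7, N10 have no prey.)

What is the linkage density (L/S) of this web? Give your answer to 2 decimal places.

L/S = 1.73

There are L = 19 links among S = 11 species.
L/S = 19/11 = 1.7273 ≈ 1.73.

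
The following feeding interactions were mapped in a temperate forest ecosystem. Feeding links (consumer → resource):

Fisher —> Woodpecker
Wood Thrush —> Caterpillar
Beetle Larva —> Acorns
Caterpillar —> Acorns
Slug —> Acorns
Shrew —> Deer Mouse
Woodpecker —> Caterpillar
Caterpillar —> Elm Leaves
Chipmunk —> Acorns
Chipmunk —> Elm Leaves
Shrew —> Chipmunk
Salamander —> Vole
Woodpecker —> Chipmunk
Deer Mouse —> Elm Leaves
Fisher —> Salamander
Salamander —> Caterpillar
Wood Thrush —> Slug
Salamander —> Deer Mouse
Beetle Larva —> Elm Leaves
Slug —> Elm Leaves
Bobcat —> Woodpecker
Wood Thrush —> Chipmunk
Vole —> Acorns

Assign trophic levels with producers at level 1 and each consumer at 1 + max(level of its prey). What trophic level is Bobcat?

Trophic level 4

Elm Leaves is a producer → level 1.
Caterpillar eats Elm Leaves (level 1); other prey at levels: Acorns 1 → level 2.
Woodpecker eats Caterpillar (level 2); other prey at levels: Chipmunk 2 → level 3.
Bobcat eats Woodpecker → level 4.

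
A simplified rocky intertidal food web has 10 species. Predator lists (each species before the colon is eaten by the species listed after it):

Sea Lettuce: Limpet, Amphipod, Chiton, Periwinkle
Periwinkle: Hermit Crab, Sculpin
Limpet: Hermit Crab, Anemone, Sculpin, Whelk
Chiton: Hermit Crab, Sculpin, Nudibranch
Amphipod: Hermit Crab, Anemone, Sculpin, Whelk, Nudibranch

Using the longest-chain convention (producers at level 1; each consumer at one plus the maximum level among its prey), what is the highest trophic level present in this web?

3

Producers (level 1): Sea Lettuce.
Sea Lettuce → Limpet → Anemone gives Anemone level 3.
No species has a prey at level 3, so no species reaches level 4.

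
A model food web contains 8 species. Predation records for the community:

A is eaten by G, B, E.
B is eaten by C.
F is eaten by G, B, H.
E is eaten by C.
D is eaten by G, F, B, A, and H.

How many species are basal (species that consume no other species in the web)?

1

Basal species (no prey listed): D.
Count: 1.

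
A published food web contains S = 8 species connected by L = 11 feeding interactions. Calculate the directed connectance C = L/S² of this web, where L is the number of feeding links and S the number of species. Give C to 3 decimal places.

C = 0.172

The web has S = 8 species and L = 11 feeding links.
C = L / S² = 11 / 64 = 0.1719 ≈ 0.172.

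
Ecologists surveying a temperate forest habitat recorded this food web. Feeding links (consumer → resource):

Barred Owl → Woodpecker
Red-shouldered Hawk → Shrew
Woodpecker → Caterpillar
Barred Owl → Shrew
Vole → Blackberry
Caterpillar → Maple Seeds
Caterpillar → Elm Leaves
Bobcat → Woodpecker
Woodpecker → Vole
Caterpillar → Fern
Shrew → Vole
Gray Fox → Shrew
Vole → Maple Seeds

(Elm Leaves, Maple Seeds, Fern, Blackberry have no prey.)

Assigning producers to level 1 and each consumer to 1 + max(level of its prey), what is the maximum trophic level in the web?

4

Producers (level 1): Elm Leaves, Maple Seeds, Fern, Blackberry.
Maple Seeds → Vole → Shrew → Barred Owl gives Barred Owl level 4.
No species has a prey at level 4, so no species reaches level 5.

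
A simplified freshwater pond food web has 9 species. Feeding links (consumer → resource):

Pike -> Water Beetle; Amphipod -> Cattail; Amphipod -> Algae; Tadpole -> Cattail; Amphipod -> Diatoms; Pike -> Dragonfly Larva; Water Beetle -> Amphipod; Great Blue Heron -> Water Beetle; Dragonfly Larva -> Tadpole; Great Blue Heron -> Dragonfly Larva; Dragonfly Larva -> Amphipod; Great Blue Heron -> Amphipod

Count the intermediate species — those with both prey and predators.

Intermediate species (has both prey and predators): Tadpole, Amphipod, Dragonfly Larva, Water Beetle.
Count: 4.

4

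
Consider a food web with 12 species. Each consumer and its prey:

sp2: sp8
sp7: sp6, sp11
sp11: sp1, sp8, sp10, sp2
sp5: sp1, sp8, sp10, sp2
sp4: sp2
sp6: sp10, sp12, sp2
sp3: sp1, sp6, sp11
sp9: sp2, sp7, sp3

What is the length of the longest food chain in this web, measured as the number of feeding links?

4 links

One longest chain: sp8 → sp2 → sp6 → sp7 → sp9.
It has 5 species and 4 links.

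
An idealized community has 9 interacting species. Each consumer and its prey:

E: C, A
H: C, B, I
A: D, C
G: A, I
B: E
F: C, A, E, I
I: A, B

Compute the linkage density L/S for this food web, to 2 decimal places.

L/S = 1.78

There are L = 16 links among S = 9 species.
L/S = 16/9 = 1.7778 ≈ 1.78.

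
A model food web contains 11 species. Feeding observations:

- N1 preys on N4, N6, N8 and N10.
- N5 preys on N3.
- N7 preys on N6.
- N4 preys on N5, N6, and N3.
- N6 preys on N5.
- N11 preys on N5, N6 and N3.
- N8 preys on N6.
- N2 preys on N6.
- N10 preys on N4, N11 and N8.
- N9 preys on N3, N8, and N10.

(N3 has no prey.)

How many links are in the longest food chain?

One longest chain: N3 → N5 → N6 → N11 → N10 → N1.
It has 6 species and 5 links.

5 links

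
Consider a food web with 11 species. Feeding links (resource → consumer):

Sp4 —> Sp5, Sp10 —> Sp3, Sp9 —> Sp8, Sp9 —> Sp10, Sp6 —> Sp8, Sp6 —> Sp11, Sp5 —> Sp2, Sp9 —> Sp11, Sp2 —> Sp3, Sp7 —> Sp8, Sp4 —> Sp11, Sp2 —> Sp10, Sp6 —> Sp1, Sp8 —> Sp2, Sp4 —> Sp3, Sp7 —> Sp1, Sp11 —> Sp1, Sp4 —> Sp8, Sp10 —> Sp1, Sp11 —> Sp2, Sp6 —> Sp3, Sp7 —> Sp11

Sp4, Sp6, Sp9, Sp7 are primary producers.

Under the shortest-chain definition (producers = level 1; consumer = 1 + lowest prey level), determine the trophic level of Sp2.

Trophic level 3

Sp4 is a producer → level 1.
Sp5 eats Sp4 → level 2.
Sp2 eats Sp5 → level 3.
No prey of Sp2 is below level 2, so 3 is the minimum.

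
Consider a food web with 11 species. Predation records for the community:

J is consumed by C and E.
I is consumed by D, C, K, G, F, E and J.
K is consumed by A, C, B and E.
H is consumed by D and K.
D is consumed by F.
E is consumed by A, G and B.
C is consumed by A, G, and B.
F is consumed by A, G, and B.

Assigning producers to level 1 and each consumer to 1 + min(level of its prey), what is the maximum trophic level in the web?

Producers (level 1): I, H.
Following each consumer down to its lowest-level prey: I → K → A (levels 1 through 3).
All prey of A (K 2, C 2, F 2, E 2) are at level 2 or above, so A is at level 1 + 2 = 3.
Every consumer has at least one prey at level 2 or below, so none exceeds level 3.

3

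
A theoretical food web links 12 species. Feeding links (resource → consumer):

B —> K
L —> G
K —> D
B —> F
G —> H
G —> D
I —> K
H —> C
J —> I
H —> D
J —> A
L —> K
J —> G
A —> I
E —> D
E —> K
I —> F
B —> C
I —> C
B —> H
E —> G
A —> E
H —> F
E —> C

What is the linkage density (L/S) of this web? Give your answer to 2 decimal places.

There are L = 24 links among S = 12 species.
L/S = 24/12 = 2.0000 ≈ 2.00.

L/S = 2.00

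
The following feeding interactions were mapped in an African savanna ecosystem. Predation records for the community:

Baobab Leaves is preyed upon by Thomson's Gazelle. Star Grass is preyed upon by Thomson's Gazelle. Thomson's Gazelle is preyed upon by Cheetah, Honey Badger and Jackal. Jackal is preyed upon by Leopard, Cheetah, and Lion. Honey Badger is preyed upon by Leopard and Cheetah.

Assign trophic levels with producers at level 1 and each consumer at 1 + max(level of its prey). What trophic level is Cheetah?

Trophic level 4

Star Grass is a producer → level 1.
Thomson's Gazelle eats Star Grass (level 1); other prey at levels: Baobab Leaves 1 → level 2.
Honey Badger eats Thomson's Gazelle → level 3.
Cheetah eats Honey Badger (level 3); other prey at levels: Thomson's Gazelle 2, Jackal 3 → level 4.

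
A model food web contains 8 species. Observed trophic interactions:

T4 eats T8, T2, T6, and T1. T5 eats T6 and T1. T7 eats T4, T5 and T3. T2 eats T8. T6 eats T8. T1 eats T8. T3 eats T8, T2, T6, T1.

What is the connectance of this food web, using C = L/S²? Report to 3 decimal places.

C = 0.250

The web has S = 8 species and L = 16 feeding links.
C = L / S² = 16 / 64 = 0.2500 ≈ 0.250.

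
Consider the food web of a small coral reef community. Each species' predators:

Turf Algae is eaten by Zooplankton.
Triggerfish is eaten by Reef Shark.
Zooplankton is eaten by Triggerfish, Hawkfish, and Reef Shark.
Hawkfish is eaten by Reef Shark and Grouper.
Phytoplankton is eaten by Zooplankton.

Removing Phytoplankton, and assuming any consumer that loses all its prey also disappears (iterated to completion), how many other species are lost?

0

Remove Phytoplankton.
Every predator of it retains at least one other prey: Zooplankton still has Turf Algae.
No consumer loses all prey, so no secondary extinctions occur.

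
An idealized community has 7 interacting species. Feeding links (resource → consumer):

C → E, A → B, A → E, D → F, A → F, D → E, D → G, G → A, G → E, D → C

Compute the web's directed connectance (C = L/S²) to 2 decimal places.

C = 0.20

The web has S = 7 species and L = 10 feeding links.
C = L / S² = 10 / 49 = 0.2041 ≈ 0.20.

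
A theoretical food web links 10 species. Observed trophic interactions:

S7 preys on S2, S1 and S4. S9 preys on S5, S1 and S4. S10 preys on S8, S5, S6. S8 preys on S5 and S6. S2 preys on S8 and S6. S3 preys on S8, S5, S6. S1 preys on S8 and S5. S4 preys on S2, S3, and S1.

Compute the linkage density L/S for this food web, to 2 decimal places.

L/S = 2.10

There are L = 21 links among S = 10 species.
L/S = 21/10 = 2.1000 ≈ 2.10.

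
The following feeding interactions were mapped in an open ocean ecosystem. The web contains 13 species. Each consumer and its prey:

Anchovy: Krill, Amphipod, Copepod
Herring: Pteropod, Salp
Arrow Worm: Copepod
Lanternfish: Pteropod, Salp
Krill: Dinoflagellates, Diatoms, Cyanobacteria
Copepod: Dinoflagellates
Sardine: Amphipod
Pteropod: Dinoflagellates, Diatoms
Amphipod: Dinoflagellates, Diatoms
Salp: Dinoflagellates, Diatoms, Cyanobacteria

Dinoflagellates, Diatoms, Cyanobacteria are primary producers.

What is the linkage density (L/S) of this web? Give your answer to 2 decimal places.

L/S = 1.54

There are L = 20 links among S = 13 species.
L/S = 20/13 = 1.5385 ≈ 1.54.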